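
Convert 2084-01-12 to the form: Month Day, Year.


ISO 2084-01-12 parses as year=2084, month=01, day=12
Month 1 -> January

January 12, 2084


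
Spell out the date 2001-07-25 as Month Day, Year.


ISO 2001-07-25 parses as year=2001, month=07, day=25
Month 7 -> July

July 25, 2001


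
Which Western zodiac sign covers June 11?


Date: June 11
Conventional tropical zodiac dates: Gemini from May 21 onward; Cancer starts June 21
June 11 falls within the Gemini range

Gemini


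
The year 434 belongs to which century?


Century = (year - 1) // 100 + 1
= (434 - 1) // 100 + 1
= 433 // 100 + 1
= 4 + 1

5th century


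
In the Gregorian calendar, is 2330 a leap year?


Gregorian leap year rule: divisible by 4, but not by 100, unless also by 400.
2330 is not divisible by 4 -> not a leap year

No


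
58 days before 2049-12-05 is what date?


Start: 2049-12-05, subtract 58 days
Back 5 days from December 5 reaches November 30, 2049 -> 53 left
November 2049 has 30 days -> back to October 31, 2049 -> 23 left
October 2049: 31 - 23 = 8 -> lands on October 8

Result: 2049-10-08


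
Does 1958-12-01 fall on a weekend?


Anchor: Jan 1, 1958. With p = 1958 - 1 = 1957: (p + p//4 - p//100 + p//400) mod 7 = (1957 + 489 - 19 + 4) mod 7 = 2431 mod 7 = 2 -> Wednesday (Mon=0 ... Sun=6)
Day of year: 335; offset = 334
Weekday index = (2 + 334) mod 7 = 0 -> Monday
Weekend days: Saturday, Sunday

No


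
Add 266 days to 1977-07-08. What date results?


Start: 1977-07-08, add 266 days
July 1977 has 31 days: 31 - 8 = 23 days to July 31 -> 243 left
August 1977 has 31 days -> 212 left
September 1977 has 30 days -> 182 left
October 1977 has 31 days -> 151 left
November 1977 has 30 days -> 121 left
December 1977 has 31 days -> 90 left
January 1978 has 31 days -> 59 left
February 1978 has 28 days -> 31 left
March 1978: 31 <= 31 -> lands on March 31

Result: 1978-03-31


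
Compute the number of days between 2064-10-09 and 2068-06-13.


From 2064-10-09 to 2068-06-13
2064-10-09: days before October = 31 + 29 + 31 + 30 + 31 + 30 + 31 + 31 + 30 = 274 (2064 is a leap year); day of year = 274 + 9 = 283
2068-06-13: days before June = 31 + 29 + 31 + 30 + 31 = 152 (2068 is a leap year); day of year = 152 + 13 = 165
Rest of 2064: 366 - 283 = 83
Full years 2065 (365), 2066 (365), 2067 (365): 1095
Total = 83 + 1095 + 165 = 1343

1343 days


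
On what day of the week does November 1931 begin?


Target: November 1, 1931
Anchor: Jan 1, 1931. With p = 1931 - 1 = 1930: (p + p//4 - p//100 + p//400) mod 7 = (1930 + 482 - 19 + 4) mod 7 = 2397 mod 7 = 3 -> Thursday (Mon=0 ... Sun=6)
Days before November (Jan-Oct): 304 days
Weekday index = (3 + 304) mod 7 = 6

Sunday


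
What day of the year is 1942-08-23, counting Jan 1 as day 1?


Date: August 23, 1942
Days in months 1 through 7: 212
Plus 23 days in August

Day of year: 235


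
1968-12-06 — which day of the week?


Date: December 6, 1968
Anchor: Jan 1, 1968. With p = 1968 - 1 = 1967: (p + p//4 - p//100 + p//400) mod 7 = (1967 + 491 - 19 + 4) mod 7 = 2443 mod 7 = 0 -> Monday (Mon=0 ... Sun=6)
Days before December (Jan-Nov): 335; offset = 335 + 6 - 1 = 340
Weekday index = (0 + 340) mod 7 = 4

Day of the week: Friday


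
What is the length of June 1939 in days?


June 1939

30 days


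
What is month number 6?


Month 6 of 12

June


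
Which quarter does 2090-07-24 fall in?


Month: July (month 7)
Q1: Jan-Mar, Q2: Apr-Jun, Q3: Jul-Sep, Q4: Oct-Dec

Q3


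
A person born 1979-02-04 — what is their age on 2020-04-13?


Birth: 1979-02-04
Reference: 2020-04-13
Year difference: 2020 - 1979 = 41

41 years old


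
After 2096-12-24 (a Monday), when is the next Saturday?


Current: Monday
Target: Saturday
Days ahead: 5

Next Saturday: 2096-12-29


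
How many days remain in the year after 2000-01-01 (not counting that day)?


Day of year: 1 of 366
Remaining = 366 - 1

365 days


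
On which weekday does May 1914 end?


May 1914 has 31 days
Anchor: Jan 1, 1914. With p = 1914 - 1 = 1913: (p + p//4 - p//100 + p//400) mod 7 = (1913 + 478 - 19 + 4) mod 7 = 2376 mod 7 = 3 -> Thursday (Mon=0 ... Sun=6)
Days before May (Jan-Apr): 120; May 1 index = (3 + 120) mod 7 = 4 -> Friday
Last day offset: 31 - 1 = 30 days
Weekday index = (4 + 30) mod 7 = 6

Sunday, May 31


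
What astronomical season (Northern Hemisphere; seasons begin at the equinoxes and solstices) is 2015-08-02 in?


Date: August 2
Astronomical Summer (approx.; exact equinox/solstice day varies by year): June 21 to September 21
August 2 falls within the Summer window

Summer


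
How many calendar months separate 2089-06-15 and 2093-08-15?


From June 2089 to August 2093
4 years * 12 = 48 months, plus 2 months = 50

50 months


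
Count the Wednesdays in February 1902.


February 1902 has 28 days
Anchor: Jan 1, 1902. With p = 1902 - 1 = 1901: (p + p//4 - p//100 + p//400) mod 7 = (1901 + 475 - 19 + 4) mod 7 = 2361 mod 7 = 2 -> Wednesday (Mon=0 ... Sun=6)
Days before February (Jan): 31; February 1 index = (2 + 31) mod 7 = 5 -> Saturday
First Wednesday is February 5
Wednesdays: 5, 12, 19, 26

4 Wednesdays


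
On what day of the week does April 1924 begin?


Target: April 1, 1924
Anchor: Jan 1, 1924. With p = 1924 - 1 = 1923: (p + p//4 - p//100 + p//400) mod 7 = (1923 + 480 - 19 + 4) mod 7 = 2388 mod 7 = 1 -> Tuesday (Mon=0 ... Sun=6)
Days before April (Jan-Mar): 91 days
Weekday index = (1 + 91) mod 7 = 1

Tuesday


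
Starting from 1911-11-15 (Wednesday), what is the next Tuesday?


Current: Wednesday
Target: Tuesday
Days ahead: 6

Next Tuesday: 1911-11-21


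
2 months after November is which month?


November is month 11
11 + 2 = 13; wrap: 13 - 12 = 1

January


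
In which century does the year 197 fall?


Century = (year - 1) // 100 + 1
= (197 - 1) // 100 + 1
= 196 // 100 + 1
= 1 + 1

2nd century


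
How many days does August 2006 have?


August 2006

31 days


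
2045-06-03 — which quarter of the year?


Month: June (month 6)
Q1: Jan-Mar, Q2: Apr-Jun, Q3: Jul-Sep, Q4: Oct-Dec

Q2


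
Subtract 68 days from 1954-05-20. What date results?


Start: 1954-05-20, subtract 68 days
Back 20 days from May 20 reaches April 30, 1954 -> 48 left
April 1954 has 30 days -> back to March 31, 1954 -> 18 left
March 1954: 31 - 18 = 13 -> lands on March 13

Result: 1954-03-13


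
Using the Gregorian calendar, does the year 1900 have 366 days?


Gregorian leap year rule: divisible by 4, but not by 100, unless also by 400.
1900 is divisible by 100 but not 400 -> not a leap year

No


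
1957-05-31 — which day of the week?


Date: May 31, 1957
Anchor: Jan 1, 1957. With p = 1957 - 1 = 1956: (p + p//4 - p//100 + p//400) mod 7 = (1956 + 489 - 19 + 4) mod 7 = 2430 mod 7 = 1 -> Tuesday (Mon=0 ... Sun=6)
Days before May (Jan-Apr): 120; offset = 120 + 31 - 1 = 150
Weekday index = (1 + 150) mod 7 = 4

Day of the week: Friday


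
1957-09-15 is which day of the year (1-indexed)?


Date: September 15, 1957
Days in months 1 through 8: 243
Plus 15 days in September

Day of year: 258


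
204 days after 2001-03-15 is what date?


Start: 2001-03-15, add 204 days
March 2001 has 31 days: 31 - 15 = 16 days to March 31 -> 188 left
April 2001 has 30 days -> 158 left
May 2001 has 31 days -> 127 left
June 2001 has 30 days -> 97 left
July 2001 has 31 days -> 66 left
August 2001 has 31 days -> 35 left
September 2001 has 30 days -> 5 left
October 2001: 5 <= 31 -> lands on October 5

Result: 2001-10-05


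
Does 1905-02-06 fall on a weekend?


Anchor: Jan 1, 1905. With p = 1905 - 1 = 1904: (p + p//4 - p//100 + p//400) mod 7 = (1904 + 476 - 19 + 4) mod 7 = 2365 mod 7 = 6 -> Sunday (Mon=0 ... Sun=6)
Day of year: 37; offset = 36
Weekday index = (6 + 36) mod 7 = 0 -> Monday
Weekend days: Saturday, Sunday

No


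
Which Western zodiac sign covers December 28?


Date: December 28
Conventional tropical zodiac dates: Capricorn from December 22 onward; Aquarius starts January 20
December 28 falls within the Capricorn range

Capricorn


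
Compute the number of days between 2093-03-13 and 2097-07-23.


From 2093-03-13 to 2097-07-23
2093-03-13: days before March = 31 + 28 = 59 (2093 is not a leap year); day of year = 59 + 13 = 72
2097-07-23: days before July = 31 + 28 + 31 + 30 + 31 + 30 = 181 (2097 is not a leap year); day of year = 181 + 23 = 204
Rest of 2093: 365 - 72 = 293
Full years 2094 (365), 2095 (365), 2096 (366): 1096
Total = 293 + 1096 + 204 = 1593

1593 days


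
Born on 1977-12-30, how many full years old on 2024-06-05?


Birth: 1977-12-30
Reference: 2024-06-05
Year difference: 2024 - 1977 = 47
Birthday not yet reached in 2024, subtract 1

46 years old


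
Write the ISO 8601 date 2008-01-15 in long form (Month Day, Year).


ISO 2008-01-15 parses as year=2008, month=01, day=15
Month 1 -> January

January 15, 2008


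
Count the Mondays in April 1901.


April 1901 has 30 days
Anchor: Jan 1, 1901. With p = 1901 - 1 = 1900: (p + p//4 - p//100 + p//400) mod 7 = (1900 + 475 - 19 + 4) mod 7 = 2360 mod 7 = 1 -> Tuesday (Mon=0 ... Sun=6)
Days before April (Jan-Mar): 90; April 1 index = (1 + 90) mod 7 = 0 -> Monday
First Monday is April 1
Mondays: 1, 8, 15, 22, 29

5 Mondays


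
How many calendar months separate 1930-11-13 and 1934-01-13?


From November 1930 to January 1934
4 years * 12 = 48 months, minus 10 months = 38

38 months


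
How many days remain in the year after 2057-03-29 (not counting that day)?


Day of year: 88 of 365
Remaining = 365 - 88

277 days


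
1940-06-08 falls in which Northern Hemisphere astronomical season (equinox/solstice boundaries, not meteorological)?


Date: June 8
Astronomical Spring (approx.; exact equinox/solstice day varies by year): March 20 to June 20
June 8 falls within the Spring window

Spring


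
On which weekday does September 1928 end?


September 1928 has 30 days
Anchor: Jan 1, 1928. With p = 1928 - 1 = 1927: (p + p//4 - p//100 + p//400) mod 7 = (1927 + 481 - 19 + 4) mod 7 = 2393 mod 7 = 6 -> Sunday (Mon=0 ... Sun=6)
Days before September (Jan-Aug): 244; September 1 index = (6 + 244) mod 7 = 5 -> Saturday
Last day offset: 30 - 1 = 29 days
Weekday index = (5 + 29) mod 7 = 6

Sunday, September 30


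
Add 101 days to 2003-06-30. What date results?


Start: 2003-06-30, add 101 days
June 30 is the last day of June 2003 -> 101 left
July 2003 has 31 days -> 70 left
August 2003 has 31 days -> 39 left
September 2003 has 30 days -> 9 left
October 2003: 9 <= 31 -> lands on October 9

Result: 2003-10-09


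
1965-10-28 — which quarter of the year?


Month: October (month 10)
Q1: Jan-Mar, Q2: Apr-Jun, Q3: Jul-Sep, Q4: Oct-Dec

Q4


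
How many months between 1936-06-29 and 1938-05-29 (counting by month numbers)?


From June 1936 to May 1938
2 years * 12 = 24 months, minus 1 month = 23

23 months


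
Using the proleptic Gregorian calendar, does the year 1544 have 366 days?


Gregorian leap year rule: divisible by 4, but not by 100, unless also by 400.
1544 is divisible by 4 but not 100 -> leap year

Yes


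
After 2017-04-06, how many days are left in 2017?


Day of year: 96 of 365
Remaining = 365 - 96

269 days


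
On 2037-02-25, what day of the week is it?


Date: February 25, 2037
Anchor: Jan 1, 2037. With p = 2037 - 1 = 2036: (p + p//4 - p//100 + p//400) mod 7 = (2036 + 509 - 20 + 5) mod 7 = 2530 mod 7 = 3 -> Thursday (Mon=0 ... Sun=6)
Days before February (Jan): 31; offset = 31 + 25 - 1 = 55
Weekday index = (3 + 55) mod 7 = 2

Day of the week: Wednesday


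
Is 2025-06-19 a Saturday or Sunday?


Anchor: Jan 1, 2025. With p = 2025 - 1 = 2024: (p + p//4 - p//100 + p//400) mod 7 = (2024 + 506 - 20 + 5) mod 7 = 2515 mod 7 = 2 -> Wednesday (Mon=0 ... Sun=6)
Day of year: 170; offset = 169
Weekday index = (2 + 169) mod 7 = 3 -> Thursday
Weekend days: Saturday, Sunday

No


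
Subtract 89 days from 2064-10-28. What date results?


Start: 2064-10-28, subtract 89 days
Back 28 days from October 28 reaches September 30, 2064 -> 61 left
September 2064 has 30 days -> back to August 31, 2064 -> 31 left
August 2064 has 31 days -> back to July 31, 2064 -> 0 left
July 2064: 31 - 0 = 31 -> lands on July 31

Result: 2064-07-31


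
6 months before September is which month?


September is month 9
9 - 6 = 3

March


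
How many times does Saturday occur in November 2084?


November 2084 has 30 days
Anchor: Jan 1, 2084. With p = 2084 - 1 = 2083: (p + p//4 - p//100 + p//400) mod 7 = (2083 + 520 - 20 + 5) mod 7 = 2588 mod 7 = 5 -> Saturday (Mon=0 ... Sun=6)
Days before November (Jan-Oct): 305; November 1 index = (5 + 305) mod 7 = 2 -> Wednesday
First Saturday is November 4
Saturdays: 4, 11, 18, 25

4 Saturdays


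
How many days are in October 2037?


October 2037

31 days


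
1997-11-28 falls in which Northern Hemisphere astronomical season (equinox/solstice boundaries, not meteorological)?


Date: November 28
Astronomical Autumn (approx.; exact equinox/solstice day varies by year): September 22 to December 20
November 28 falls within the Autumn window

Autumn


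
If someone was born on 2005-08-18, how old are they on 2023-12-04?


Birth: 2005-08-18
Reference: 2023-12-04
Year difference: 2023 - 2005 = 18

18 years old


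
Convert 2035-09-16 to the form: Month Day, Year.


ISO 2035-09-16 parses as year=2035, month=09, day=16
Month 9 -> September

September 16, 2035


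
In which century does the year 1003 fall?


Century = (year - 1) // 100 + 1
= (1003 - 1) // 100 + 1
= 1002 // 100 + 1
= 10 + 1

11th century


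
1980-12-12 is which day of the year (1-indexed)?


Date: December 12, 1980
Days in months 1 through 11: 335
Plus 12 days in December

Day of year: 347


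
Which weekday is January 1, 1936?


Target: January 1, 1936
Anchor: Jan 1, 1936. With p = 1936 - 1 = 1935: (p + p//4 - p//100 + p//400) mod 7 = (1935 + 483 - 19 + 4) mod 7 = 2403 mod 7 = 2 -> Wednesday (Mon=0 ... Sun=6)
Offset from anchor: 0 days
Weekday index = (2 + 0) mod 7 = 2

Wednesday


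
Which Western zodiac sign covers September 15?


Date: September 15
Conventional tropical zodiac dates: Virgo from August 23 onward; Libra starts September 23
September 15 falls within the Virgo range

Virgo


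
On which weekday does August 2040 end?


August 2040 has 31 days
Anchor: Jan 1, 2040. With p = 2040 - 1 = 2039: (p + p//4 - p//100 + p//400) mod 7 = (2039 + 509 - 20 + 5) mod 7 = 2533 mod 7 = 6 -> Sunday (Mon=0 ... Sun=6)
Days before August (Jan-Jul): 213; August 1 index = (6 + 213) mod 7 = 2 -> Wednesday
Last day offset: 31 - 1 = 30 days
Weekday index = (2 + 30) mod 7 = 4

Friday, August 31


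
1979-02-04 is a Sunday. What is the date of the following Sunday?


Current: Sunday
Target: Sunday
Days ahead: 7

Next Sunday: 1979-02-11


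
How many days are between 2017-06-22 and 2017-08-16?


From 2017-06-22 to 2017-08-16
2017-06-22: days before June = 31 + 28 + 31 + 30 + 31 = 151 (2017 is not a leap year); day of year = 151 + 22 = 173
2017-08-16: days before August = 31 + 28 + 31 + 30 + 31 + 30 + 31 = 212 (2017 is not a leap year); day of year = 212 + 16 = 228
Same year: 228 - 173 = 55

55 days


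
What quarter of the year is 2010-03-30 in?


Month: March (month 3)
Q1: Jan-Mar, Q2: Apr-Jun, Q3: Jul-Sep, Q4: Oct-Dec

Q1


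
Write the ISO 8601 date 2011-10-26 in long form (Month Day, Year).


ISO 2011-10-26 parses as year=2011, month=10, day=26
Month 10 -> October

October 26, 2011


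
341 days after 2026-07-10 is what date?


Start: 2026-07-10, add 341 days
July 2026 has 31 days: 31 - 10 = 21 days to July 31 -> 320 left
August 2026 has 31 days -> 289 left
September 2026 has 30 days -> 259 left
October 2026 has 31 days -> 228 left
November 2026 has 30 days -> 198 left
December 2026 has 31 days -> 167 left
January 2027 has 31 days -> 136 left
February 2027 has 28 days -> 108 left
March 2027 has 31 days -> 77 left
April 2027 has 30 days -> 47 left
May 2027 has 31 days -> 16 left
June 2027: 16 <= 30 -> lands on June 16

Result: 2027-06-16


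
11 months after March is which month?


March is month 3
3 + 11 = 14; wrap: 14 - 12 = 2

February


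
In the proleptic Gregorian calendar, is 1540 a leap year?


Gregorian leap year rule: divisible by 4, but not by 100, unless also by 400.
1540 is divisible by 4 but not 100 -> leap year

Yes


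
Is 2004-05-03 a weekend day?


Anchor: Jan 1, 2004. With p = 2004 - 1 = 2003: (p + p//4 - p//100 + p//400) mod 7 = (2003 + 500 - 20 + 5) mod 7 = 2488 mod 7 = 3 -> Thursday (Mon=0 ... Sun=6)
Day of year: 124; offset = 123
Weekday index = (3 + 123) mod 7 = 0 -> Monday
Weekend days: Saturday, Sunday

No


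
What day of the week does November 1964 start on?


Target: November 1, 1964
Anchor: Jan 1, 1964. With p = 1964 - 1 = 1963: (p + p//4 - p//100 + p//400) mod 7 = (1963 + 490 - 19 + 4) mod 7 = 2438 mod 7 = 2 -> Wednesday (Mon=0 ... Sun=6)
Days before November (Jan-Oct): 305 days
Weekday index = (2 + 305) mod 7 = 6

Sunday


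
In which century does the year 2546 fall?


Century = (year - 1) // 100 + 1
= (2546 - 1) // 100 + 1
= 2545 // 100 + 1
= 25 + 1

26th century


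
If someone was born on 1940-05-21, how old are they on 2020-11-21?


Birth: 1940-05-21
Reference: 2020-11-21
Year difference: 2020 - 1940 = 80

80 years old


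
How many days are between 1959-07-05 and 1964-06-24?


From 1959-07-05 to 1964-06-24
1959-07-05: days before July = 31 + 28 + 31 + 30 + 31 + 30 = 181 (1959 is not a leap year); day of year = 181 + 5 = 186
1964-06-24: days before June = 31 + 29 + 31 + 30 + 31 = 152 (1964 is a leap year); day of year = 152 + 24 = 176
Rest of 1959: 365 - 186 = 179
Full years 1960 (366), 1961 (365), 1962 (365), 1963 (365): 1461
Total = 179 + 1461 + 176 = 1816

1816 days


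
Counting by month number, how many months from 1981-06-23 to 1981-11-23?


From June 1981 to November 1981
0 years * 12 = 0 months, plus 5 months = 5

5 months


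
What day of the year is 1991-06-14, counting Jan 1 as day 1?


Date: June 14, 1991
Days in months 1 through 5: 151
Plus 14 days in June

Day of year: 165


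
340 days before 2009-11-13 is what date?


Start: 2009-11-13, subtract 340 days
Back 13 days from November 13 reaches October 31, 2009 -> 327 left
October 2009 has 31 days -> back to September 30, 2009 -> 296 left
September 2009 has 30 days -> back to August 31, 2009 -> 266 left
August 2009 has 31 days -> back to July 31, 2009 -> 235 left
July 2009 has 31 days -> back to June 30, 2009 -> 204 left
June 2009 has 30 days -> back to May 31, 2009 -> 174 left
May 2009 has 31 days -> back to April 30, 2009 -> 143 left
April 2009 has 30 days -> back to March 31, 2009 -> 113 left
March 2009 has 31 days -> back to February 28, 2009 -> 82 left
February 2009 has 28 days -> back to January 31, 2009 -> 54 left
January 2009 has 31 days -> back to December 31, 2008 -> 23 left
December 2008: 31 - 23 = 8 -> lands on December 8

Result: 2008-12-08


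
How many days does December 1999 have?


December 1999

31 days


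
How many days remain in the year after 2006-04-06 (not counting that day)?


Day of year: 96 of 365
Remaining = 365 - 96

269 days


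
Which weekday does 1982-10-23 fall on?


Date: October 23, 1982
Anchor: Jan 1, 1982. With p = 1982 - 1 = 1981: (p + p//4 - p//100 + p//400) mod 7 = (1981 + 495 - 19 + 4) mod 7 = 2461 mod 7 = 4 -> Friday (Mon=0 ... Sun=6)
Days before October (Jan-Sep): 273; offset = 273 + 23 - 1 = 295
Weekday index = (4 + 295) mod 7 = 5

Day of the week: Saturday


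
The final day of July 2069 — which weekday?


July 2069 has 31 days
Anchor: Jan 1, 2069. With p = 2069 - 1 = 2068: (p + p//4 - p//100 + p//400) mod 7 = (2068 + 517 - 20 + 5) mod 7 = 2570 mod 7 = 1 -> Tuesday (Mon=0 ... Sun=6)
Days before July (Jan-Jun): 181; July 1 index = (1 + 181) mod 7 = 0 -> Monday
Last day offset: 31 - 1 = 30 days
Weekday index = (0 + 30) mod 7 = 2

Wednesday, July 31


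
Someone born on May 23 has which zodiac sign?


Date: May 23
Conventional tropical zodiac dates: Gemini from May 21 onward; Cancer starts June 21
May 23 falls within the Gemini range

Gemini


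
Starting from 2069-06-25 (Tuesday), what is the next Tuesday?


Current: Tuesday
Target: Tuesday
Days ahead: 7

Next Tuesday: 2069-07-02


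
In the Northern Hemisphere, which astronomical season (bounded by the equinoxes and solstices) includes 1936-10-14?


Date: October 14
Astronomical Autumn (approx.; exact equinox/solstice day varies by year): September 22 to December 20
October 14 falls within the Autumn window

Autumn


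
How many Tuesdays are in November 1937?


November 1937 has 30 days
Anchor: Jan 1, 1937. With p = 1937 - 1 = 1936: (p + p//4 - p//100 + p//400) mod 7 = (1936 + 484 - 19 + 4) mod 7 = 2405 mod 7 = 4 -> Friday (Mon=0 ... Sun=6)
Days before November (Jan-Oct): 304; November 1 index = (4 + 304) mod 7 = 0 -> Monday
First Tuesday is November 2
Tuesdays: 2, 9, 16, 23, 30

5 Tuesdays


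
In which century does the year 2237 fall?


Century = (year - 1) // 100 + 1
= (2237 - 1) // 100 + 1
= 2236 // 100 + 1
= 22 + 1

23rd century


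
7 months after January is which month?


January is month 1
1 + 7 = 8

August


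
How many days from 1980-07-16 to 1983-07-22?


From 1980-07-16 to 1983-07-22
1980-07-16: days before July = 31 + 29 + 31 + 30 + 31 + 30 = 182 (1980 is a leap year); day of year = 182 + 16 = 198
1983-07-22: days before July = 31 + 28 + 31 + 30 + 31 + 30 = 181 (1983 is not a leap year); day of year = 181 + 22 = 203
Rest of 1980: 366 - 198 = 168
Full years 1981 (365), 1982 (365): 730
Total = 168 + 730 + 203 = 1101

1101 days


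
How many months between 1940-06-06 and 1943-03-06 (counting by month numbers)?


From June 1940 to March 1943
3 years * 12 = 36 months, minus 3 months = 33

33 months


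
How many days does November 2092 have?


November 2092

30 days


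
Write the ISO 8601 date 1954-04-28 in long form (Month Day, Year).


ISO 1954-04-28 parses as year=1954, month=04, day=28
Month 4 -> April

April 28, 1954


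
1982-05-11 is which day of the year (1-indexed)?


Date: May 11, 1982
Days in months 1 through 4: 120
Plus 11 days in May

Day of year: 131


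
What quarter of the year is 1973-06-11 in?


Month: June (month 6)
Q1: Jan-Mar, Q2: Apr-Jun, Q3: Jul-Sep, Q4: Oct-Dec

Q2


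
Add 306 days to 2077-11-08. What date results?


Start: 2077-11-08, add 306 days
November 2077 has 30 days: 30 - 8 = 22 days to November 30 -> 284 left
December 2077 has 31 days -> 253 left
January 2078 has 31 days -> 222 left
February 2078 has 28 days -> 194 left
March 2078 has 31 days -> 163 left
April 2078 has 30 days -> 133 left
May 2078 has 31 days -> 102 left
June 2078 has 30 days -> 72 left
July 2078 has 31 days -> 41 left
August 2078 has 31 days -> 10 left
September 2078: 10 <= 30 -> lands on September 10

Result: 2078-09-10


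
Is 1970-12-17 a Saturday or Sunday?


Anchor: Jan 1, 1970. With p = 1970 - 1 = 1969: (p + p//4 - p//100 + p//400) mod 7 = (1969 + 492 - 19 + 4) mod 7 = 2446 mod 7 = 3 -> Thursday (Mon=0 ... Sun=6)
Day of year: 351; offset = 350
Weekday index = (3 + 350) mod 7 = 3 -> Thursday
Weekend days: Saturday, Sunday

No


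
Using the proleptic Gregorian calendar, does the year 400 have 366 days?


Gregorian leap year rule: divisible by 4, but not by 100, unless also by 400.
400 is divisible by 400 -> leap year

Yes


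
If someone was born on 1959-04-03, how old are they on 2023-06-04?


Birth: 1959-04-03
Reference: 2023-06-04
Year difference: 2023 - 1959 = 64

64 years old


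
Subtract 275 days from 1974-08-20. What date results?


Start: 1974-08-20, subtract 275 days
Back 20 days from August 20 reaches July 31, 1974 -> 255 left
July 1974 has 31 days -> back to June 30, 1974 -> 224 left
June 1974 has 30 days -> back to May 31, 1974 -> 194 left
May 1974 has 31 days -> back to April 30, 1974 -> 163 left
April 1974 has 30 days -> back to March 31, 1974 -> 133 left
March 1974 has 31 days -> back to February 28, 1974 -> 102 left
February 1974 has 28 days -> back to January 31, 1974 -> 74 left
January 1974 has 31 days -> back to December 31, 1973 -> 43 left
December 1973 has 31 days -> back to November 30, 1973 -> 12 left
November 1973: 30 - 12 = 18 -> lands on November 18

Result: 1973-11-18


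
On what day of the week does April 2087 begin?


Target: April 1, 2087
Anchor: Jan 1, 2087. With p = 2087 - 1 = 2086: (p + p//4 - p//100 + p//400) mod 7 = (2086 + 521 - 20 + 5) mod 7 = 2592 mod 7 = 2 -> Wednesday (Mon=0 ... Sun=6)
Days before April (Jan-Mar): 90 days
Weekday index = (2 + 90) mod 7 = 1

Tuesday


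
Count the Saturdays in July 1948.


July 1948 has 31 days
Anchor: Jan 1, 1948. With p = 1948 - 1 = 1947: (p + p//4 - p//100 + p//400) mod 7 = (1947 + 486 - 19 + 4) mod 7 = 2418 mod 7 = 3 -> Thursday (Mon=0 ... Sun=6)
Days before July (Jan-Jun): 182; July 1 index = (3 + 182) mod 7 = 3 -> Thursday
First Saturday is July 3
Saturdays: 3, 10, 17, 24, 31

5 Saturdays


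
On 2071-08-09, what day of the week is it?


Date: August 9, 2071
Anchor: Jan 1, 2071. With p = 2071 - 1 = 2070: (p + p//4 - p//100 + p//400) mod 7 = (2070 + 517 - 20 + 5) mod 7 = 2572 mod 7 = 3 -> Thursday (Mon=0 ... Sun=6)
Days before August (Jan-Jul): 212; offset = 212 + 9 - 1 = 220
Weekday index = (3 + 220) mod 7 = 6

Day of the week: Sunday


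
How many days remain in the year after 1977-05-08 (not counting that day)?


Day of year: 128 of 365
Remaining = 365 - 128

237 days


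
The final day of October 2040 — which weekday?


October 2040 has 31 days
Anchor: Jan 1, 2040. With p = 2040 - 1 = 2039: (p + p//4 - p//100 + p//400) mod 7 = (2039 + 509 - 20 + 5) mod 7 = 2533 mod 7 = 6 -> Sunday (Mon=0 ... Sun=6)
Days before October (Jan-Sep): 274; October 1 index = (6 + 274) mod 7 = 0 -> Monday
Last day offset: 31 - 1 = 30 days
Weekday index = (0 + 30) mod 7 = 2

Wednesday, October 31


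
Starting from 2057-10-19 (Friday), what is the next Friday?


Current: Friday
Target: Friday
Days ahead: 7

Next Friday: 2057-10-26


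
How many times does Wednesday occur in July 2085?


July 2085 has 31 days
Anchor: Jan 1, 2085. With p = 2085 - 1 = 2084: (p + p//4 - p//100 + p//400) mod 7 = (2084 + 521 - 20 + 5) mod 7 = 2590 mod 7 = 0 -> Monday (Mon=0 ... Sun=6)
Days before July (Jan-Jun): 181; July 1 index = (0 + 181) mod 7 = 6 -> Sunday
First Wednesday is July 4
Wednesdays: 4, 11, 18, 25

4 Wednesdays


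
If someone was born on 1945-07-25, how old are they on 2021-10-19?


Birth: 1945-07-25
Reference: 2021-10-19
Year difference: 2021 - 1945 = 76

76 years old


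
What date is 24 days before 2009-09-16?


Start: 2009-09-16, subtract 24 days
Back 16 days from September 16 reaches August 31, 2009 -> 8 left
August 2009: 31 - 8 = 23 -> lands on August 23

Result: 2009-08-23


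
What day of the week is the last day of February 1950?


February 1950 has 28 days
Anchor: Jan 1, 1950. With p = 1950 - 1 = 1949: (p + p//4 - p//100 + p//400) mod 7 = (1949 + 487 - 19 + 4) mod 7 = 2421 mod 7 = 6 -> Sunday (Mon=0 ... Sun=6)
Days before February (Jan): 31; February 1 index = (6 + 31) mod 7 = 2 -> Wednesday
Last day offset: 28 - 1 = 27 days
Weekday index = (2 + 27) mod 7 = 1

Tuesday, February 28


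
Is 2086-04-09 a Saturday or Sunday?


Anchor: Jan 1, 2086. With p = 2086 - 1 = 2085: (p + p//4 - p//100 + p//400) mod 7 = (2085 + 521 - 20 + 5) mod 7 = 2591 mod 7 = 1 -> Tuesday (Mon=0 ... Sun=6)
Day of year: 99; offset = 98
Weekday index = (1 + 98) mod 7 = 1 -> Tuesday
Weekend days: Saturday, Sunday

No


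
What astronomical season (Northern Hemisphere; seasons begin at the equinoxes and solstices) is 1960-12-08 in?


Date: December 8
Astronomical Autumn (approx.; exact equinox/solstice day varies by year): September 22 to December 20
December 8 falls within the Autumn window

Autumn


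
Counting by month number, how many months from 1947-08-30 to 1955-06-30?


From August 1947 to June 1955
8 years * 12 = 96 months, minus 2 months = 94

94 months


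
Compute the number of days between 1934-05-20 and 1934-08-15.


From 1934-05-20 to 1934-08-15
1934-05-20: days before May = 31 + 28 + 31 + 30 = 120 (1934 is not a leap year); day of year = 120 + 20 = 140
1934-08-15: days before August = 31 + 28 + 31 + 30 + 31 + 30 + 31 = 212 (1934 is not a leap year); day of year = 212 + 15 = 227
Same year: 227 - 140 = 87

87 days


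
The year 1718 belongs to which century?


Century = (year - 1) // 100 + 1
= (1718 - 1) // 100 + 1
= 1717 // 100 + 1
= 17 + 1

18th century


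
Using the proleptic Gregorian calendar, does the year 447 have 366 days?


Gregorian leap year rule: divisible by 4, but not by 100, unless also by 400.
447 is not divisible by 4 -> not a leap year

No


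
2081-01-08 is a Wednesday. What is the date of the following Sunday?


Current: Wednesday
Target: Sunday
Days ahead: 4

Next Sunday: 2081-01-12


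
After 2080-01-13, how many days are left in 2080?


Day of year: 13 of 366
Remaining = 366 - 13

353 days


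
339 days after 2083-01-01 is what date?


Start: 2083-01-01, add 339 days
January 2083 has 31 days: 31 - 1 = 30 days to January 31 -> 309 left
February 2083 has 28 days -> 281 left
March 2083 has 31 days -> 250 left
April 2083 has 30 days -> 220 left
May 2083 has 31 days -> 189 left
June 2083 has 30 days -> 159 left
July 2083 has 31 days -> 128 left
August 2083 has 31 days -> 97 left
September 2083 has 30 days -> 67 left
October 2083 has 31 days -> 36 left
November 2083 has 30 days -> 6 left
December 2083: 6 <= 31 -> lands on December 6

Result: 2083-12-06


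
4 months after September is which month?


September is month 9
9 + 4 = 13; wrap: 13 - 12 = 1

January


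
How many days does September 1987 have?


September 1987

30 days


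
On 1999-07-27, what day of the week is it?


Date: July 27, 1999
Anchor: Jan 1, 1999. With p = 1999 - 1 = 1998: (p + p//4 - p//100 + p//400) mod 7 = (1998 + 499 - 19 + 4) mod 7 = 2482 mod 7 = 4 -> Friday (Mon=0 ... Sun=6)
Days before July (Jan-Jun): 181; offset = 181 + 27 - 1 = 207
Weekday index = (4 + 207) mod 7 = 1

Day of the week: Tuesday


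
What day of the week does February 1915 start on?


Target: February 1, 1915
Anchor: Jan 1, 1915. With p = 1915 - 1 = 1914: (p + p//4 - p//100 + p//400) mod 7 = (1914 + 478 - 19 + 4) mod 7 = 2377 mod 7 = 4 -> Friday (Mon=0 ... Sun=6)
Days before February (Jan): 31 days
Weekday index = (4 + 31) mod 7 = 0

Monday


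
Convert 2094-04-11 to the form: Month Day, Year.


ISO 2094-04-11 parses as year=2094, month=04, day=11
Month 4 -> April

April 11, 2094


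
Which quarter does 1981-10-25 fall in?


Month: October (month 10)
Q1: Jan-Mar, Q2: Apr-Jun, Q3: Jul-Sep, Q4: Oct-Dec

Q4


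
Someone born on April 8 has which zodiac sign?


Date: April 8
Conventional tropical zodiac dates: Aries from March 21 onward; Taurus starts April 20
April 8 falls within the Aries range

Aries


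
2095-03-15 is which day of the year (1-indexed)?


Date: March 15, 2095
Days in months 1 through 2: 59
Plus 15 days in March

Day of year: 74


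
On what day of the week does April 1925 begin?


Target: April 1, 1925
Anchor: Jan 1, 1925. With p = 1925 - 1 = 1924: (p + p//4 - p//100 + p//400) mod 7 = (1924 + 481 - 19 + 4) mod 7 = 2390 mod 7 = 3 -> Thursday (Mon=0 ... Sun=6)
Days before April (Jan-Mar): 90 days
Weekday index = (3 + 90) mod 7 = 2

Wednesday


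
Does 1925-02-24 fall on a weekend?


Anchor: Jan 1, 1925. With p = 1925 - 1 = 1924: (p + p//4 - p//100 + p//400) mod 7 = (1924 + 481 - 19 + 4) mod 7 = 2390 mod 7 = 3 -> Thursday (Mon=0 ... Sun=6)
Day of year: 55; offset = 54
Weekday index = (3 + 54) mod 7 = 1 -> Tuesday
Weekend days: Saturday, Sunday

No


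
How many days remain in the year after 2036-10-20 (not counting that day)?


Day of year: 294 of 366
Remaining = 366 - 294

72 days


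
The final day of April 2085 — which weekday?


April 2085 has 30 days
Anchor: Jan 1, 2085. With p = 2085 - 1 = 2084: (p + p//4 - p//100 + p//400) mod 7 = (2084 + 521 - 20 + 5) mod 7 = 2590 mod 7 = 0 -> Monday (Mon=0 ... Sun=6)
Days before April (Jan-Mar): 90; April 1 index = (0 + 90) mod 7 = 6 -> Sunday
Last day offset: 30 - 1 = 29 days
Weekday index = (6 + 29) mod 7 = 0

Monday, April 30


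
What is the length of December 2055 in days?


December 2055

31 days


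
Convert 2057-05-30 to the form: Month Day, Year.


ISO 2057-05-30 parses as year=2057, month=05, day=30
Month 5 -> May

May 30, 2057


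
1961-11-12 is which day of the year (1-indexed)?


Date: November 12, 1961
Days in months 1 through 10: 304
Plus 12 days in November

Day of year: 316


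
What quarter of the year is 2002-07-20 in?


Month: July (month 7)
Q1: Jan-Mar, Q2: Apr-Jun, Q3: Jul-Sep, Q4: Oct-Dec

Q3


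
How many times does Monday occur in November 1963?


November 1963 has 30 days
Anchor: Jan 1, 1963. With p = 1963 - 1 = 1962: (p + p//4 - p//100 + p//400) mod 7 = (1962 + 490 - 19 + 4) mod 7 = 2437 mod 7 = 1 -> Tuesday (Mon=0 ... Sun=6)
Days before November (Jan-Oct): 304; November 1 index = (1 + 304) mod 7 = 4 -> Friday
First Monday is November 4
Mondays: 4, 11, 18, 25

4 Mondays


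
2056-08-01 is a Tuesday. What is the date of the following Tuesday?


Current: Tuesday
Target: Tuesday
Days ahead: 7

Next Tuesday: 2056-08-08


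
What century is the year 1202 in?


Century = (year - 1) // 100 + 1
= (1202 - 1) // 100 + 1
= 1201 // 100 + 1
= 12 + 1

13th century


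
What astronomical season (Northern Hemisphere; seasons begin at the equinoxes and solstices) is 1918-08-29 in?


Date: August 29
Astronomical Summer (approx.; exact equinox/solstice day varies by year): June 21 to September 21
August 29 falls within the Summer window

Summer


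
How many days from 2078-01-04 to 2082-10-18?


From 2078-01-04 to 2082-10-18
2078-01-04: day of year = 4
2082-10-18: days before October = 31 + 28 + 31 + 30 + 31 + 30 + 31 + 31 + 30 = 273 (2082 is not a leap year); day of year = 273 + 18 = 291
Rest of 2078: 365 - 4 = 361
Full years 2079 (365), 2080 (366), 2081 (365): 1096
Total = 361 + 1096 + 291 = 1748

1748 days


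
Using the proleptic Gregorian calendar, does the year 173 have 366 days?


Gregorian leap year rule: divisible by 4, but not by 100, unless also by 400.
173 is not divisible by 4 -> not a leap year

No


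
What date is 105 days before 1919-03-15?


Start: 1919-03-15, subtract 105 days
Back 15 days from March 15 reaches February 28, 1919 -> 90 left
February 1919 has 28 days -> back to January 31, 1919 -> 62 left
January 1919 has 31 days -> back to December 31, 1918 -> 31 left
December 1918 has 31 days -> back to November 30, 1918 -> 0 left
November 1918: 30 - 0 = 30 -> lands on November 30

Result: 1918-11-30


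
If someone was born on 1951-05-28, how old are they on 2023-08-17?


Birth: 1951-05-28
Reference: 2023-08-17
Year difference: 2023 - 1951 = 72

72 years old


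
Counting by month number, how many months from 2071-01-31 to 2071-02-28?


From January 2071 to February 2071
0 years * 12 = 0 months, plus 1 month = 1

1 month


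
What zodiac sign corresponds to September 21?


Date: September 21
Conventional tropical zodiac dates: Virgo from August 23 onward; Libra starts September 23
September 21 falls within the Virgo range

Virgo


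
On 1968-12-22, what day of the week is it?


Date: December 22, 1968
Anchor: Jan 1, 1968. With p = 1968 - 1 = 1967: (p + p//4 - p//100 + p//400) mod 7 = (1967 + 491 - 19 + 4) mod 7 = 2443 mod 7 = 0 -> Monday (Mon=0 ... Sun=6)
Days before December (Jan-Nov): 335; offset = 335 + 22 - 1 = 356
Weekday index = (0 + 356) mod 7 = 6

Day of the week: Sunday


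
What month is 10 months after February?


February is month 2
2 + 10 = 12

December


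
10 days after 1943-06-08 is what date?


Start: 1943-06-08, add 10 days
June 1943 has 30 days; 8 + 10 = 18 stays within June

Result: 1943-06-18


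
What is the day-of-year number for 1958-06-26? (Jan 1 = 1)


Date: June 26, 1958
Days in months 1 through 5: 151
Plus 26 days in June

Day of year: 177


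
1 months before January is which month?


January is month 1
1 - 1 = 0; wrap: 0 + 12 = 12

December


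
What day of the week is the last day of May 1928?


May 1928 has 31 days
Anchor: Jan 1, 1928. With p = 1928 - 1 = 1927: (p + p//4 - p//100 + p//400) mod 7 = (1927 + 481 - 19 + 4) mod 7 = 2393 mod 7 = 6 -> Sunday (Mon=0 ... Sun=6)
Days before May (Jan-Apr): 121; May 1 index = (6 + 121) mod 7 = 1 -> Tuesday
Last day offset: 31 - 1 = 30 days
Weekday index = (1 + 30) mod 7 = 3

Thursday, May 31


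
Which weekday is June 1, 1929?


Target: June 1, 1929
Anchor: Jan 1, 1929. With p = 1929 - 1 = 1928: (p + p//4 - p//100 + p//400) mod 7 = (1928 + 482 - 19 + 4) mod 7 = 2395 mod 7 = 1 -> Tuesday (Mon=0 ... Sun=6)
Days before June (Jan-May): 151 days
Weekday index = (1 + 151) mod 7 = 5

Saturday


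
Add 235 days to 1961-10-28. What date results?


Start: 1961-10-28, add 235 days
October 1961 has 31 days: 31 - 28 = 3 days to October 31 -> 232 left
November 1961 has 30 days -> 202 left
December 1961 has 31 days -> 171 left
January 1962 has 31 days -> 140 left
February 1962 has 28 days -> 112 left
March 1962 has 31 days -> 81 left
April 1962 has 30 days -> 51 left
May 1962 has 31 days -> 20 left
June 1962: 20 <= 30 -> lands on June 20

Result: 1962-06-20


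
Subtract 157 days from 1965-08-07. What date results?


Start: 1965-08-07, subtract 157 days
Back 7 days from August 7 reaches July 31, 1965 -> 150 left
July 1965 has 31 days -> back to June 30, 1965 -> 119 left
June 1965 has 30 days -> back to May 31, 1965 -> 89 left
May 1965 has 31 days -> back to April 30, 1965 -> 58 left
April 1965 has 30 days -> back to March 31, 1965 -> 28 left
March 1965: 31 - 28 = 3 -> lands on March 3

Result: 1965-03-03


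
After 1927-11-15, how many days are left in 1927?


Day of year: 319 of 365
Remaining = 365 - 319

46 days


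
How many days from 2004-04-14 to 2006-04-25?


From 2004-04-14 to 2006-04-25
2004-04-14: days before April = 31 + 29 + 31 = 91 (2004 is a leap year); day of year = 91 + 14 = 105
2006-04-25: days before April = 31 + 28 + 31 = 90 (2006 is not a leap year); day of year = 90 + 25 = 115
Rest of 2004: 366 - 105 = 261
Full years 2005 (365): 365
Total = 261 + 365 + 115 = 741

741 days


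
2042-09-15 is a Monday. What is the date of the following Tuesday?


Current: Monday
Target: Tuesday
Days ahead: 1

Next Tuesday: 2042-09-16


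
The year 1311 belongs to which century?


Century = (year - 1) // 100 + 1
= (1311 - 1) // 100 + 1
= 1310 // 100 + 1
= 13 + 1

14th century


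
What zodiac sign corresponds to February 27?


Date: February 27
Conventional tropical zodiac dates: Pisces from February 19 onward; Aries starts March 21
February 27 falls within the Pisces range

Pisces


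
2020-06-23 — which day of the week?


Date: June 23, 2020
Anchor: Jan 1, 2020. With p = 2020 - 1 = 2019: (p + p//4 - p//100 + p//400) mod 7 = (2019 + 504 - 20 + 5) mod 7 = 2508 mod 7 = 2 -> Wednesday (Mon=0 ... Sun=6)
Days before June (Jan-May): 152; offset = 152 + 23 - 1 = 174
Weekday index = (2 + 174) mod 7 = 1

Day of the week: Tuesday


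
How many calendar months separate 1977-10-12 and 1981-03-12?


From October 1977 to March 1981
4 years * 12 = 48 months, minus 7 months = 41

41 months


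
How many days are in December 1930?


December 1930

31 days


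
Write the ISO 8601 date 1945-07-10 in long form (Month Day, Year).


ISO 1945-07-10 parses as year=1945, month=07, day=10
Month 7 -> July

July 10, 1945
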